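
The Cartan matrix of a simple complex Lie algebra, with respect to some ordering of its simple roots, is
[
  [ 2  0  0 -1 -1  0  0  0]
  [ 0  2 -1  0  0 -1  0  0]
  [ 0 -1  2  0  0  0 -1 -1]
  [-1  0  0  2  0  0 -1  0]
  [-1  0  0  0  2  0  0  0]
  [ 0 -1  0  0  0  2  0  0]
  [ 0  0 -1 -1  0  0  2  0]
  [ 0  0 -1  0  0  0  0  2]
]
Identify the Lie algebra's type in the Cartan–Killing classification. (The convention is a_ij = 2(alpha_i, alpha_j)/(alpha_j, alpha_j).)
E8

The matrix has rank 8 with 2's on the diagonal. Reading the off-diagonal entries as Dynkin edges (a single edge where a_ij = a_ji = -1; a double or triple edge where a_ij * a_ji = 2 or 3), the diagram is a chain of 7 nodes with one extra node attached to the third node from one end (E_8). One simple-root ordering that puts it in standard form is (alpha_6, alpha_8, alpha_2, alpha_3, alpha_7, alpha_4, alpha_1, alpha_5). So the algebra is type E_8.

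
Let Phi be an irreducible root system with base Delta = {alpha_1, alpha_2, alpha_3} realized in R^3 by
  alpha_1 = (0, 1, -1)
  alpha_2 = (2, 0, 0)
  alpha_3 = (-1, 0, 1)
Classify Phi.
C_3

Compute the Cartan integers a_ij = 2(alpha_i, alpha_j)/(alpha_j, alpha_j); the resulting 3x3 Cartan matrix is
[[2, 0, -1], [0, 2, -2], [-1, -1, 2]].
The roots have two lengths (squared-length ratio 2:1); the short ones are alpha_{1,3}. The associated Dynkin diagram is a chain of 3 nodes with a double edge at one end; the terminal node there is the unique long simple root (C_3), so the type is C_3 (the algebra sp(6)).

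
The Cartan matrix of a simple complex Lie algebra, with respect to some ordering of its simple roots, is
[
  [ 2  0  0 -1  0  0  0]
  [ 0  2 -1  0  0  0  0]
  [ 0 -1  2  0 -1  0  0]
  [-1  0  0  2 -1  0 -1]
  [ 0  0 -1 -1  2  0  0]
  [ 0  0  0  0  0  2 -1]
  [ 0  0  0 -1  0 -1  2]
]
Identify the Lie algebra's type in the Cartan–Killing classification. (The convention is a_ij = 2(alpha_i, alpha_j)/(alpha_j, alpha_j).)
E_7

The matrix has rank 7 with 2's on the diagonal. Reading the off-diagonal entries as Dynkin edges (a single edge where a_ij = a_ji = -1; a double or triple edge where a_ij * a_ji = 2 or 3), the diagram is a chain of 6 nodes with one extra node attached to the third node from one end (E_7). One simple-root ordering that puts it in standard form is (alpha_6, alpha_1, alpha_7, alpha_4, alpha_5, alpha_3, alpha_2). So the algebra is type E_7.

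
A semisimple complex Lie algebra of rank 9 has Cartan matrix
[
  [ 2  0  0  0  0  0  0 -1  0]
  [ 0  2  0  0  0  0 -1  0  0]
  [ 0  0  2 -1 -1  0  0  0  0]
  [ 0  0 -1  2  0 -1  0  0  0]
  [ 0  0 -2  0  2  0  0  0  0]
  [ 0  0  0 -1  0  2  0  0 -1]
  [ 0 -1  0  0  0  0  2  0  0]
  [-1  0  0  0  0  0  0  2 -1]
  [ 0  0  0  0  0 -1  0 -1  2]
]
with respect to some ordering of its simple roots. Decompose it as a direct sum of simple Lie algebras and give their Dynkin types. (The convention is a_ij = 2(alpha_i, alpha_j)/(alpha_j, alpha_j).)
The diagram associated to this matrix has two connected components: the simple roots {alpha_2, alpha_7} form a chain of 2 nodes with single edges (A_2), and {alpha_1, alpha_3, alpha_4, alpha_5, alpha_6, alpha_8, alpha_9} form a chain of 7 nodes with a double edge at one end; the terminal node there is the unique long simple root (C_7). A semisimple Lie algebra decomposes uniquely as the direct sum of simple ideals, one per connected component of its Dynkin diagram, so g ≅ A_2 ⊕ C_7 (dimension 8 + 105 = 113).

A2 + C7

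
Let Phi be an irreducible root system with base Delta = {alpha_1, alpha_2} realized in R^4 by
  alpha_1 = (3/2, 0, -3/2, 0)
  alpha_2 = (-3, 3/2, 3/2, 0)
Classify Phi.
G2

Compute the Cartan integers a_ij = 2(alpha_i, alpha_j)/(alpha_j, alpha_j); the resulting 2x2 Cartan matrix is
[[2, -1], [-3, 2]].
The roots have two lengths (squared-length ratio 3:1); the short ones are alpha_{1}. The associated Dynkin diagram is two nodes joined by a triple edge (G_2), so the type is G_2.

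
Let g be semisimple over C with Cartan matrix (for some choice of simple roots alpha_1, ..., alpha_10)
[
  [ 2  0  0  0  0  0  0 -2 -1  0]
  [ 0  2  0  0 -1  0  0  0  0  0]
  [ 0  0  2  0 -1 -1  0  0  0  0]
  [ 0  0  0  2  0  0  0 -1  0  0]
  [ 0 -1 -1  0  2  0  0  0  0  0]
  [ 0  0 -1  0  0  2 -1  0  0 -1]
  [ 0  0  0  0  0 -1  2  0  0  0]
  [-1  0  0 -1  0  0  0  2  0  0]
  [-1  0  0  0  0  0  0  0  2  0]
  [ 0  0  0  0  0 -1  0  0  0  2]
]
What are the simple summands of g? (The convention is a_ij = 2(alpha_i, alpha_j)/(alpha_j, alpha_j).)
The diagram associated to this matrix has two connected components: the simple roots {alpha_2, alpha_3, alpha_5, alpha_6, alpha_7, alpha_10} form a chain of 4 nodes with a fork of two nodes at one end (D_6), and {alpha_1, alpha_4, alpha_8, alpha_9} form a chain of 4 nodes with a double edge between the middle two (F_4). A semisimple Lie algebra decomposes uniquely as the direct sum of simple ideals, one per connected component of its Dynkin diagram, so g ≅ D_6 ⊕ F_4 (dimension 66 + 52 = 118).

type D_6 + type F_4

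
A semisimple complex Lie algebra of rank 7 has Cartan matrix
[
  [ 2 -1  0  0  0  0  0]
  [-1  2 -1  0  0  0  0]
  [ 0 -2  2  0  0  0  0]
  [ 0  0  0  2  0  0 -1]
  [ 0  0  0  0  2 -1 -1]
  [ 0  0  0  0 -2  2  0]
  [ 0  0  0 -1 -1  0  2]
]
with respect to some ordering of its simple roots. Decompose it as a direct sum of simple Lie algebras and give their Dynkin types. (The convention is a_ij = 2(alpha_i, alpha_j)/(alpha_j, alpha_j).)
type C_3 ⊕ type C_4

The diagram associated to this matrix has two connected components: the simple roots {alpha_1, alpha_2, alpha_3} form a chain of 3 nodes with a double edge at one end; the terminal node there is the unique long simple root (C_3), and {alpha_4, alpha_5, alpha_6, alpha_7} form a chain of 4 nodes with a double edge at one end; the terminal node there is the unique long simple root (C_4). A semisimple Lie algebra decomposes uniquely as the direct sum of simple ideals, one per connected component of its Dynkin diagram, so g ≅ C_3 ⊕ C_4 (dimension 21 + 36 = 57).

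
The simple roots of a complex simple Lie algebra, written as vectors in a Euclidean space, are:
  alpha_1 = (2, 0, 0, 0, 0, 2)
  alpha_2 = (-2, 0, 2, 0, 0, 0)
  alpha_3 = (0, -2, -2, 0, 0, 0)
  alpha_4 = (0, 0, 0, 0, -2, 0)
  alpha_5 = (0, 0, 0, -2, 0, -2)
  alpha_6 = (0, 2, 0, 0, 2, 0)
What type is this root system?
B_6

Compute the Cartan integers a_ij = 2(alpha_i, alpha_j)/(alpha_j, alpha_j); the resulting 6x6 Cartan matrix is
[[2, -1, 0, 0, -1, 0], [-1, 2, -1, 0, 0, 0], [0, -1, 2, 0, 0, -1], [0, 0, 0, 2, 0, -1], [-1, 0, 0, 0, 2, 0], [0, 0, -1, -2, 0, 2]].
The roots have two lengths (squared-length ratio 2:1); the short ones are alpha_{4}. The associated Dynkin diagram is a chain of 6 nodes with a double edge at one end; the terminal node there is the unique short simple root (B_6), so the type is B_6 (the algebra so(13)).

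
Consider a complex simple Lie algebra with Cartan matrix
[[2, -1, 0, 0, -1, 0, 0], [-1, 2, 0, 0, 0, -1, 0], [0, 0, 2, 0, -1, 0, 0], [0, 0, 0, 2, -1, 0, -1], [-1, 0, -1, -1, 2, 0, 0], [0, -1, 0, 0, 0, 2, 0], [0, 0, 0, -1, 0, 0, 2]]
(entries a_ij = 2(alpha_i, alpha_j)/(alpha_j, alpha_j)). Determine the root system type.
The matrix has rank 7 with 2's on the diagonal. Reading the off-diagonal entries as Dynkin edges (a single edge where a_ij = a_ji = -1; a double or triple edge where a_ij * a_ji = 2 or 3), the diagram is a chain of 6 nodes with one extra node attached to the third node from one end (E_7). One simple-root ordering that puts it in standard form is (alpha_7, alpha_3, alpha_4, alpha_5, alpha_1, alpha_2, alpha_6). So the algebra is type E_7.

type E_7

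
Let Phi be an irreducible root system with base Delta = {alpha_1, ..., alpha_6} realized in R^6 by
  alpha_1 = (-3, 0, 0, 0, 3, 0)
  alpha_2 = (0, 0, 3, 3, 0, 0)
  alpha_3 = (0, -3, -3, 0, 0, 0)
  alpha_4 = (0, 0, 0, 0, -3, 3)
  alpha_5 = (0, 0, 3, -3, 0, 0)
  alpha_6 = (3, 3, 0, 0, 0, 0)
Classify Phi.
type D_6

Compute the Cartan integers a_ij = 2(alpha_i, alpha_j)/(alpha_j, alpha_j); the resulting 6x6 Cartan matrix is
[[2, 0, 0, -1, 0, -1], [0, 2, -1, 0, 0, 0], [0, -1, 2, 0, -1, -1], [-1, 0, 0, 2, 0, 0], [0, 0, -1, 0, 2, 0], [-1, 0, -1, 0, 0, 2]].
All simple roots have the same length, so the diagram is simply laced. The associated Dynkin diagram is a chain of 4 nodes with a fork of two nodes at one end (D_6), so the type is D_6 (the algebra so(12)).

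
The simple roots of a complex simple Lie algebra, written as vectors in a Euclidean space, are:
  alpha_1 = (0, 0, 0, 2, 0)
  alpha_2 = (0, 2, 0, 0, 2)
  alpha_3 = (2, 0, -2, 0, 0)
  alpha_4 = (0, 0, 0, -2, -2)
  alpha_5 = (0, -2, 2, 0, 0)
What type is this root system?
Compute the Cartan integers a_ij = 2(alpha_i, alpha_j)/(alpha_j, alpha_j); the resulting 5x5 Cartan matrix is
[[2, 0, 0, -1, 0], [0, 2, 0, -1, -1], [0, 0, 2, 0, -1], [-2, -1, 0, 2, 0], [0, -1, -1, 0, 2]].
The roots have two lengths (squared-length ratio 2:1); the short ones are alpha_{1}. The associated Dynkin diagram is a chain of 5 nodes with a double edge at one end; the terminal node there is the unique short simple root (B_5), so the type is B_5 (the algebra so(11)).

B_5 (so(11))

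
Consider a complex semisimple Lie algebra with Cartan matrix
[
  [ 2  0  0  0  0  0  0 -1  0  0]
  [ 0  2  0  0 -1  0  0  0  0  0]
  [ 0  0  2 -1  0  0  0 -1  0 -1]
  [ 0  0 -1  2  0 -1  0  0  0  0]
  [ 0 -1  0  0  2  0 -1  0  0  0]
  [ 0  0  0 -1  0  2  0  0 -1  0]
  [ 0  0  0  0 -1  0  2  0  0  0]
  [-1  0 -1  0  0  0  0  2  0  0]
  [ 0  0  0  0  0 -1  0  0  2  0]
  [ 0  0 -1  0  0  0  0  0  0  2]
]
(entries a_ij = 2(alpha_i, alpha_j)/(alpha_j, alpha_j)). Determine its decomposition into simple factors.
The diagram associated to this matrix has two connected components: the simple roots {alpha_2, alpha_5, alpha_7} form a chain of 3 nodes with single edges (A_3), and {alpha_1, alpha_3, alpha_4, alpha_6, alpha_8, alpha_9, alpha_10} form a chain of 6 nodes with one extra node attached to the third node from one end (E_7). A semisimple Lie algebra decomposes uniquely as the direct sum of simple ideals, one per connected component of its Dynkin diagram, so g ≅ A_3 ⊕ E_7 (dimension 15 + 133 = 148).

A_3 (sl(4)) + E_7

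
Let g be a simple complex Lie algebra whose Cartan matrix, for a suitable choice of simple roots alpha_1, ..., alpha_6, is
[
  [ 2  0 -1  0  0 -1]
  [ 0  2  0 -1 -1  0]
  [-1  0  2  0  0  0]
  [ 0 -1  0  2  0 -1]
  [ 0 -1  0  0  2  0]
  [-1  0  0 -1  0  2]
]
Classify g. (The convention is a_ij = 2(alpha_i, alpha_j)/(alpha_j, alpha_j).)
A_6

The matrix has rank 6 with 2's on the diagonal. Reading the off-diagonal entries as Dynkin edges (a single edge where a_ij = a_ji = -1; a double or triple edge where a_ij * a_ji = 2 or 3), the diagram is a chain of 6 nodes with single edges (A_6). One simple-root ordering that puts it in standard form is (alpha_5, alpha_2, alpha_4, alpha_6, alpha_1, alpha_3). So the algebra is type A_6, i.e. sl(7).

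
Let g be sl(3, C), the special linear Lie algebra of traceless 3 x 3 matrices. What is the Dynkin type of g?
type A_2

This is sl(3), which has dimension 3^2 - 1 = 8 and rank 3 - 1 = 2 (a Cartan subalgebra is the diagonal traceless matrices). In the classification of classical Lie algebras, the special linear algebra sl(n+1) has type A_n; here n = 2, so the Dynkin diagram is a chain of 2 nodes with single edges (A_2). Hence the type is A_2.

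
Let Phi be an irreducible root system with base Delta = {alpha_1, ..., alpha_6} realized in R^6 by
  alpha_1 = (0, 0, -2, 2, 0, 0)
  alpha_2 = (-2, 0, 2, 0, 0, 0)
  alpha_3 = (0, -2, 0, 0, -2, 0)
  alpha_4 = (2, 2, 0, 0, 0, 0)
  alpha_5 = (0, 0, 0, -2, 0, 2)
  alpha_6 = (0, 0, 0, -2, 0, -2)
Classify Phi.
Compute the Cartan integers a_ij = 2(alpha_i, alpha_j)/(alpha_j, alpha_j); the resulting 6x6 Cartan matrix is
[[2, -1, 0, 0, -1, -1], [-1, 2, 0, -1, 0, 0], [0, 0, 2, -1, 0, 0], [0, -1, -1, 2, 0, 0], [-1, 0, 0, 0, 2, 0], [-1, 0, 0, 0, 0, 2]].
All simple roots have the same length, so the diagram is simply laced. The associated Dynkin diagram is a chain of 4 nodes with a fork of two nodes at one end (D_6), so the type is D_6 (the algebra so(12)).

type D_6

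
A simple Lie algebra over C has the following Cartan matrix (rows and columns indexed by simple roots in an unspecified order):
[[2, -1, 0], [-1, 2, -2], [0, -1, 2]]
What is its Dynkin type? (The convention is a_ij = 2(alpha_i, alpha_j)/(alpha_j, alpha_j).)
type B_3

The matrix has rank 3 with 2's on the diagonal. Reading the off-diagonal entries as Dynkin edges (a single edge where a_ij = a_ji = -1; a double or triple edge where a_ij * a_ji = 2 or 3), the diagram is a chain of 3 nodes with a double edge at one end; the terminal node there is the unique short simple root (B_3). One simple-root ordering that puts it in standard form is (alpha_1, alpha_2, alpha_3). So the algebra is type B_3, i.e. so(7).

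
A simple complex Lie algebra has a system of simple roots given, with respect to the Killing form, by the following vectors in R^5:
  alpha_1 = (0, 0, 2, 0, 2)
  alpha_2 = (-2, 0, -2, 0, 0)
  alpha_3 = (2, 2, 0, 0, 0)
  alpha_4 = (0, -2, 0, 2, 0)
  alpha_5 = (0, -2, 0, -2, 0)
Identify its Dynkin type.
Compute the Cartan integers a_ij = 2(alpha_i, alpha_j)/(alpha_j, alpha_j); the resulting 5x5 Cartan matrix is
[[2, -1, 0, 0, 0], [-1, 2, -1, 0, 0], [0, -1, 2, -1, -1], [0, 0, -1, 2, 0], [0, 0, -1, 0, 2]].
All simple roots have the same length, so the diagram is simply laced. The associated Dynkin diagram is a chain of 3 nodes with a fork of two nodes at one end (D_5), so the type is D_5 (the algebra so(10)).

D5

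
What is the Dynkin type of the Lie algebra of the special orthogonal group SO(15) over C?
This is so(15) with 15 odd, which has dimension 15(15-1)/2 = 105 and rank (15-1)/2 = 7. In the classification of classical Lie algebras, the orthogonal algebra so(2n+1) in an odd number of variables has type B_n; here n = 7, so the Dynkin diagram is a chain of 7 nodes with a double edge at one end; the terminal node there is the unique short simple root (B_7). Hence the type is B_7.

B7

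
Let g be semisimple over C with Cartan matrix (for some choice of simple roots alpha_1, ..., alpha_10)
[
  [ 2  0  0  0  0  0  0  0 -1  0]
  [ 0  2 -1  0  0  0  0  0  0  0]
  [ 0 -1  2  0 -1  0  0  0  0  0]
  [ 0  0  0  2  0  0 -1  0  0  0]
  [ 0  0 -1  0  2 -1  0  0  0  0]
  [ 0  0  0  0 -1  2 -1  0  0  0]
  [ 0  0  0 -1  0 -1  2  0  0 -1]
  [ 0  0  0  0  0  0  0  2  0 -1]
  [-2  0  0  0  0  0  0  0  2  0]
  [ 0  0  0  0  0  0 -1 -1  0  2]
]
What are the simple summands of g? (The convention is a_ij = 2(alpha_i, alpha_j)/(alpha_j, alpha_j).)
B_2 (so(5)) ⊕ E_8

The diagram associated to this matrix has two connected components: the simple roots {alpha_1, alpha_9} form a chain of 2 nodes with a double edge at one end; the terminal node there is the unique short simple root (B_2), and {alpha_2, alpha_3, alpha_4, alpha_5, alpha_6, alpha_7, alpha_8, alpha_10} form a chain of 7 nodes with one extra node attached to the third node from one end (E_8). A semisimple Lie algebra decomposes uniquely as the direct sum of simple ideals, one per connected component of its Dynkin diagram, so g ≅ B_2 ⊕ E_8 (dimension 10 + 248 = 258).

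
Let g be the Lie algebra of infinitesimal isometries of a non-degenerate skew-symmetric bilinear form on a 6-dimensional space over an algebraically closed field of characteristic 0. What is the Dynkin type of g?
This is sp(6), which has dimension 6(6+1)/2 = 21 and rank 6/2 = 3. In the classification of classical Lie algebras, the symplectic algebra sp(2n) has type C_n; here n = 3, so the Dynkin diagram is a chain of 3 nodes with a double edge at one end; the terminal node there is the unique long simple root (C_3). Hence the type is C_3.

C3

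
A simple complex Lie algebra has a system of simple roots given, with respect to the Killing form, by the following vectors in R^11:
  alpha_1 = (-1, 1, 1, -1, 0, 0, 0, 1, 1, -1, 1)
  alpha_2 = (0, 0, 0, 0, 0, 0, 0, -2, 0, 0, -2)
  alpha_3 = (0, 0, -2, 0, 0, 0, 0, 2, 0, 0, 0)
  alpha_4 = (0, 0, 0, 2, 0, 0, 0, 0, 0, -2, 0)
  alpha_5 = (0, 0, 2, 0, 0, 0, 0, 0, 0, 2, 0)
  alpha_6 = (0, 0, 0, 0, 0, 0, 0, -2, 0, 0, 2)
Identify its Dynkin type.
Compute the Cartan integers a_ij = 2(alpha_i, alpha_j)/(alpha_j, alpha_j); the resulting 6x6 Cartan matrix is
[[2, -1, 0, 0, 0, 0], [-1, 2, -1, 0, 0, 0], [0, -1, 2, 0, -1, -1], [0, 0, 0, 2, -1, 0], [0, 0, -1, -1, 2, 0], [0, 0, -1, 0, 0, 2]].
All simple roots have the same length, so the diagram is simply laced. The associated Dynkin diagram is a chain of 5 nodes with one extra node attached to the third node from one end (E_6), so the type is E_6.

E_6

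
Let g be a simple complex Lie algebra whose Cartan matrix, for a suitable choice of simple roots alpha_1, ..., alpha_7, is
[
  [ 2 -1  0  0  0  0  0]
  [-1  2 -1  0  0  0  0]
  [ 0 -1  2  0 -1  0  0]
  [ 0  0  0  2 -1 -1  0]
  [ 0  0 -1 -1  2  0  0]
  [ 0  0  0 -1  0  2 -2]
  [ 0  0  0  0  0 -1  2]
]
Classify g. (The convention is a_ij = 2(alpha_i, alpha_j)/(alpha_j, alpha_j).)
The matrix has rank 7 with 2's on the diagonal. Reading the off-diagonal entries as Dynkin edges (a single edge where a_ij = a_ji = -1; a double or triple edge where a_ij * a_ji = 2 or 3), the diagram is a chain of 7 nodes with a double edge at one end; the terminal node there is the unique short simple root (B_7). One simple-root ordering that puts it in standard form is (alpha_1, alpha_2, alpha_3, alpha_5, alpha_4, alpha_6, alpha_7). So the algebra is type B_7, i.e. so(15).

B_7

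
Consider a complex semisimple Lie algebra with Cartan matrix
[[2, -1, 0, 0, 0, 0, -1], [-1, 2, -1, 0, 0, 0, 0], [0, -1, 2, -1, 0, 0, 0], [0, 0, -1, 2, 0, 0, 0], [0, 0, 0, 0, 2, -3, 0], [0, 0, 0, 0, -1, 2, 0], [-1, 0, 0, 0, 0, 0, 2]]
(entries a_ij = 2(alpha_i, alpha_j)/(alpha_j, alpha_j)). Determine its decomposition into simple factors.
A5 ⊕ G2

The diagram associated to this matrix has two connected components: the simple roots {alpha_1, alpha_2, alpha_3, alpha_4, alpha_7} form a chain of 5 nodes with single edges (A_5), and {alpha_5, alpha_6} form two nodes joined by a triple edge (G_2). A semisimple Lie algebra decomposes uniquely as the direct sum of simple ideals, one per connected component of its Dynkin diagram, so g ≅ A_5 ⊕ G_2 (dimension 35 + 14 = 49).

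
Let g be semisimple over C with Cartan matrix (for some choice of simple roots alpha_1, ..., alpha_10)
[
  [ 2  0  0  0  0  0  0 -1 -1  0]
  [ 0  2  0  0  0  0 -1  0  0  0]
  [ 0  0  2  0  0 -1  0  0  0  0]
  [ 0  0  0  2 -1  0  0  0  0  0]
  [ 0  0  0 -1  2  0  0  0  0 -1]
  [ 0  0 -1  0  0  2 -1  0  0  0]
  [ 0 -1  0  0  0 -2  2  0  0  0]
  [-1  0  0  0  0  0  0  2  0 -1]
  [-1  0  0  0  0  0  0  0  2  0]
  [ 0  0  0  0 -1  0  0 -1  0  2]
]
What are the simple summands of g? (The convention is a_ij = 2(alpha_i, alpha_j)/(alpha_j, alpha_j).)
type A_6 ⊕ type F_4

The diagram associated to this matrix has two connected components: the simple roots {alpha_1, alpha_4, alpha_5, alpha_8, alpha_9, alpha_10} form a chain of 6 nodes with single edges (A_6), and {alpha_2, alpha_3, alpha_6, alpha_7} form a chain of 4 nodes with a double edge between the middle two (F_4). A semisimple Lie algebra decomposes uniquely as the direct sum of simple ideals, one per connected component of its Dynkin diagram, so g ≅ A_6 ⊕ F_4 (dimension 48 + 52 = 100).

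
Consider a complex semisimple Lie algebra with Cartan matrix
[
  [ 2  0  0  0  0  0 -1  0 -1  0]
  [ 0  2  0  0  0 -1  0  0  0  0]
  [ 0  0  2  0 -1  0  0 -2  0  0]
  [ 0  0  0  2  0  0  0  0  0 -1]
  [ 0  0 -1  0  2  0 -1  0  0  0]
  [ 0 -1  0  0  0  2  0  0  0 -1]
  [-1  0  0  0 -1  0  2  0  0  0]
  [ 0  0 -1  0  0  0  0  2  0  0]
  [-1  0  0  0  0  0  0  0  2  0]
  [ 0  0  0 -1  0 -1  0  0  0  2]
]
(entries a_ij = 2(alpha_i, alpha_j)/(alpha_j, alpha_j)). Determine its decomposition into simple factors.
A_4 ⊕ B_6

The diagram associated to this matrix has two connected components: the simple roots {alpha_2, alpha_4, alpha_6, alpha_10} form a chain of 4 nodes with single edges (A_4), and {alpha_1, alpha_3, alpha_5, alpha_7, alpha_8, alpha_9} form a chain of 6 nodes with a double edge at one end; the terminal node there is the unique short simple root (B_6). A semisimple Lie algebra decomposes uniquely as the direct sum of simple ideals, one per connected component of its Dynkin diagram, so g ≅ A_4 ⊕ B_6 (dimension 24 + 78 = 102).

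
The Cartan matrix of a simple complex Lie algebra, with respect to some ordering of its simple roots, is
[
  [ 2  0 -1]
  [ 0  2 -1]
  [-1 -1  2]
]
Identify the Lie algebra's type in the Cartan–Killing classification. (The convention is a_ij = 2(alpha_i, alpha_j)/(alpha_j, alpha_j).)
The matrix has rank 3 with 2's on the diagonal. Reading the off-diagonal entries as Dynkin edges (a single edge where a_ij = a_ji = -1; a double or triple edge where a_ij * a_ji = 2 or 3), the diagram is a chain of 3 nodes with single edges (A_3). One simple-root ordering that puts it in standard form is (alpha_1, alpha_3, alpha_2). So the algebra is type A_3, i.e. sl(4).

A_3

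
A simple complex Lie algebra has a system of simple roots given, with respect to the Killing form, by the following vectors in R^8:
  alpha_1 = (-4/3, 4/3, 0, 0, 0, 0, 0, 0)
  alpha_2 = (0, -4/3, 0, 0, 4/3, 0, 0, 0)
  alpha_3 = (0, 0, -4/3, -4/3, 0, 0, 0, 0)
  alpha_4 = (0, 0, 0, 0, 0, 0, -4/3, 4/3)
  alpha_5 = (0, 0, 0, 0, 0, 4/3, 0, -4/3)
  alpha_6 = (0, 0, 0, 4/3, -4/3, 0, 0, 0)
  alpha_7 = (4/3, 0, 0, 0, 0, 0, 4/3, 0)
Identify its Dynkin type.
A_7

Compute the Cartan integers a_ij = 2(alpha_i, alpha_j)/(alpha_j, alpha_j); the resulting 7x7 Cartan matrix is
[[2, -1, 0, 0, 0, 0, -1], [-1, 2, 0, 0, 0, -1, 0], [0, 0, 2, 0, 0, -1, 0], [0, 0, 0, 2, -1, 0, -1], [0, 0, 0, -1, 2, 0, 0], [0, -1, -1, 0, 0, 2, 0], [-1, 0, 0, -1, 0, 0, 2]].
All simple roots have the same length, so the diagram is simply laced. The associated Dynkin diagram is a chain of 7 nodes with single edges (A_7), so the type is A_7 (the algebra sl(8)).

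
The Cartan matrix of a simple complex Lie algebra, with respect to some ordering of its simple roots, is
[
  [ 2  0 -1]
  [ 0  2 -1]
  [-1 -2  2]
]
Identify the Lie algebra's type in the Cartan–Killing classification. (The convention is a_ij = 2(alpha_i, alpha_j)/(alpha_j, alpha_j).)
type B_3

The matrix has rank 3 with 2's on the diagonal. Reading the off-diagonal entries as Dynkin edges (a single edge where a_ij = a_ji = -1; a double or triple edge where a_ij * a_ji = 2 or 3), the diagram is a chain of 3 nodes with a double edge at one end; the terminal node there is the unique short simple root (B_3). One simple-root ordering that puts it in standard form is (alpha_1, alpha_3, alpha_2). So the algebra is type B_3, i.e. so(7).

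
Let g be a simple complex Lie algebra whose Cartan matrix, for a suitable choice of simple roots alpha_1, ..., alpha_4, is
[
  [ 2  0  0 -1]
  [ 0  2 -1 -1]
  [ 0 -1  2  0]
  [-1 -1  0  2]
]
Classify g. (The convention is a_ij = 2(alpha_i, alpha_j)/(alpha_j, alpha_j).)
The matrix has rank 4 with 2's on the diagonal. Reading the off-diagonal entries as Dynkin edges (a single edge where a_ij = a_ji = -1; a double or triple edge where a_ij * a_ji = 2 or 3), the diagram is a chain of 4 nodes with single edges (A_4). One simple-root ordering that puts it in standard form is (alpha_1, alpha_4, alpha_2, alpha_3). So the algebra is type A_4, i.e. sl(5).

type A_4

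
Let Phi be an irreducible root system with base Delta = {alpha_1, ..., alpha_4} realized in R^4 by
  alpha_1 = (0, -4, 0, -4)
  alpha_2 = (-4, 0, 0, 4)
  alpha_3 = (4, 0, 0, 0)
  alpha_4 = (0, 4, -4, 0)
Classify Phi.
B_4

Compute the Cartan integers a_ij = 2(alpha_i, alpha_j)/(alpha_j, alpha_j); the resulting 4x4 Cartan matrix is
[[2, -1, 0, -1], [-1, 2, -2, 0], [0, -1, 2, 0], [-1, 0, 0, 2]].
The roots have two lengths (squared-length ratio 2:1); the short ones are alpha_{3}. The associated Dynkin diagram is a chain of 4 nodes with a double edge at one end; the terminal node there is the unique short simple root (B_4), so the type is B_4 (the algebra so(9)).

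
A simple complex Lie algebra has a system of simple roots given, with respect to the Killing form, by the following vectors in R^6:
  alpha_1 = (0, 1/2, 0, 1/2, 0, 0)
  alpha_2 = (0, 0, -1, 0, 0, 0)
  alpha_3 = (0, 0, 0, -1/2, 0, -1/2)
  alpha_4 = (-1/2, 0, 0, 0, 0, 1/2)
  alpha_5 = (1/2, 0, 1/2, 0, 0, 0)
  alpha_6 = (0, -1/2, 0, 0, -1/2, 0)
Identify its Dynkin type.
Compute the Cartan integers a_ij = 2(alpha_i, alpha_j)/(alpha_j, alpha_j); the resulting 6x6 Cartan matrix is
[[2, 0, -1, 0, 0, -1], [0, 2, 0, 0, -2, 0], [-1, 0, 2, -1, 0, 0], [0, 0, -1, 2, -1, 0], [0, -1, 0, -1, 2, 0], [-1, 0, 0, 0, 0, 2]].
The roots have two lengths (squared-length ratio 2:1); the short ones are alpha_{1,3,4,5,6}. The associated Dynkin diagram is a chain of 6 nodes with a double edge at one end; the terminal node there is the unique long simple root (C_6), so the type is C_6 (the algebra sp(12)).

type C_6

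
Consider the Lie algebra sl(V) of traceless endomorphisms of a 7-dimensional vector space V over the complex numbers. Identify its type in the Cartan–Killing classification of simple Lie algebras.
This is sl(7), which has dimension 7^2 - 1 = 48 and rank 7 - 1 = 6 (a Cartan subalgebra is the diagonal traceless matrices). In the classification of classical Lie algebras, the special linear algebra sl(n+1) has type A_n; here n = 6, so the Dynkin diagram is a chain of 6 nodes with single edges (A_6). Hence the type is A_6.

type A_6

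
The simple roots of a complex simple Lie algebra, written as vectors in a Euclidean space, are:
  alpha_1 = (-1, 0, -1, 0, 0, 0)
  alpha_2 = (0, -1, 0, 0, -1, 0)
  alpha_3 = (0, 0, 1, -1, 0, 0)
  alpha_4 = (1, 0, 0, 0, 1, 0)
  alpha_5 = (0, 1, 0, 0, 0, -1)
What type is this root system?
Compute the Cartan integers a_ij = 2(alpha_i, alpha_j)/(alpha_j, alpha_j); the resulting 5x5 Cartan matrix is
[[2, 0, -1, -1, 0], [0, 2, 0, -1, -1], [-1, 0, 2, 0, 0], [-1, -1, 0, 2, 0], [0, -1, 0, 0, 2]].
All simple roots have the same length, so the diagram is simply laced. The associated Dynkin diagram is a chain of 5 nodes with single edges (A_5), so the type is A_5 (the algebra sl(6)).

type A_5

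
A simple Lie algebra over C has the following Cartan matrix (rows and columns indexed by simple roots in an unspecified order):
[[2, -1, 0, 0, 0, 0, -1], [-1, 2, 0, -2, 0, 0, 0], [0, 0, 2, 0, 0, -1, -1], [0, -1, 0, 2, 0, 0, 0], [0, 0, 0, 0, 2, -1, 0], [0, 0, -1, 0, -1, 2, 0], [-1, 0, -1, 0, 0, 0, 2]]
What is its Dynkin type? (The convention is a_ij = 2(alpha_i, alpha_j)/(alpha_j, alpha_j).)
The matrix has rank 7 with 2's on the diagonal. Reading the off-diagonal entries as Dynkin edges (a single edge where a_ij = a_ji = -1; a double or triple edge where a_ij * a_ji = 2 or 3), the diagram is a chain of 7 nodes with a double edge at one end; the terminal node there is the unique short simple root (B_7). One simple-root ordering that puts it in standard form is (alpha_5, alpha_6, alpha_3, alpha_7, alpha_1, alpha_2, alpha_4). So the algebra is type B_7, i.e. so(15).

B7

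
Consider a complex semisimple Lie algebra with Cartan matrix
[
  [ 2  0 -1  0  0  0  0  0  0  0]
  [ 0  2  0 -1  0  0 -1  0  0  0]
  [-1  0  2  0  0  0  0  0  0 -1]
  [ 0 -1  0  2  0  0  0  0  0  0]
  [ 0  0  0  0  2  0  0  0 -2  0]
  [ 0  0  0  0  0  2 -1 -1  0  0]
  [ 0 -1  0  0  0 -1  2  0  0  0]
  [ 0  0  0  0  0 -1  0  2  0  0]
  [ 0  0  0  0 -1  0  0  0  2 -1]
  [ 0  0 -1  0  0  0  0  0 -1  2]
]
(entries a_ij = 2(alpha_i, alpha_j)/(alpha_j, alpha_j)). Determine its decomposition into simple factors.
The diagram associated to this matrix has two connected components: the simple roots {alpha_2, alpha_4, alpha_6, alpha_7, alpha_8} form a chain of 5 nodes with single edges (A_5), and {alpha_1, alpha_3, alpha_5, alpha_9, alpha_10} form a chain of 5 nodes with a double edge at one end; the terminal node there is the unique long simple root (C_5). A semisimple Lie algebra decomposes uniquely as the direct sum of simple ideals, one per connected component of its Dynkin diagram, so g ≅ A_5 ⊕ C_5 (dimension 35 + 55 = 90).

A_5 (sl(6)) ⊕ C_5 (sp(10))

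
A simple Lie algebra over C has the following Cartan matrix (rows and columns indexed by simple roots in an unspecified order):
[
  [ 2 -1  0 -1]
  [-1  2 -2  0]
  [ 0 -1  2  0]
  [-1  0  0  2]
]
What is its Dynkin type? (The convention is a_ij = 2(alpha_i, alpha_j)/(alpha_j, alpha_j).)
B_4 (so(9))

The matrix has rank 4 with 2's on the diagonal. Reading the off-diagonal entries as Dynkin edges (a single edge where a_ij = a_ji = -1; a double or triple edge where a_ij * a_ji = 2 or 3), the diagram is a chain of 4 nodes with a double edge at one end; the terminal node there is the unique short simple root (B_4). One simple-root ordering that puts it in standard form is (alpha_4, alpha_1, alpha_2, alpha_3). So the algebra is type B_4, i.e. so(9).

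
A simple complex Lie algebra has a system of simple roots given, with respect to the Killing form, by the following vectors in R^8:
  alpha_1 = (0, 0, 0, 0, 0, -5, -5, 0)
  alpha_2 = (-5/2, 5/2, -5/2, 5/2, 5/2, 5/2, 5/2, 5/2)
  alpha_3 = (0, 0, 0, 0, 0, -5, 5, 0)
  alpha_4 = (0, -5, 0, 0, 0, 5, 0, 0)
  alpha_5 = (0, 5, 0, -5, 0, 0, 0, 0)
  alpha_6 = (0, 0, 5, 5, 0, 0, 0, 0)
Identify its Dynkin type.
type E_6

Compute the Cartan integers a_ij = 2(alpha_i, alpha_j)/(alpha_j, alpha_j); the resulting 6x6 Cartan matrix is
[[2, -1, 0, -1, 0, 0], [-1, 2, 0, 0, 0, 0], [0, 0, 2, -1, 0, 0], [-1, 0, -1, 2, -1, 0], [0, 0, 0, -1, 2, -1], [0, 0, 0, 0, -1, 2]].
All simple roots have the same length, so the diagram is simply laced. The associated Dynkin diagram is a chain of 5 nodes with one extra node attached to the third node from one end (E_6), so the type is E_6.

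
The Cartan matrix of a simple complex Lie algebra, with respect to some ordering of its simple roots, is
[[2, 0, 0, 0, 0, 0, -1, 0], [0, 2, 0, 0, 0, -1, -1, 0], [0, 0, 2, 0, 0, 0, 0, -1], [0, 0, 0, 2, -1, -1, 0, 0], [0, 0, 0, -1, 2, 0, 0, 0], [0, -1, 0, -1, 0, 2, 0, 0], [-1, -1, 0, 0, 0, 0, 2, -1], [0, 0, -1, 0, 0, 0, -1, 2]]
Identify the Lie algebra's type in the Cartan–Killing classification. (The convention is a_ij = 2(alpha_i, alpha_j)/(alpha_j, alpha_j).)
The matrix has rank 8 with 2's on the diagonal. Reading the off-diagonal entries as Dynkin edges (a single edge where a_ij = a_ji = -1; a double or triple edge where a_ij * a_ji = 2 or 3), the diagram is a chain of 7 nodes with one extra node attached to the third node from one end (E_8). One simple-root ordering that puts it in standard form is (alpha_3, alpha_1, alpha_8, alpha_7, alpha_2, alpha_6, alpha_4, alpha_5). So the algebra is type E_8.

type E_8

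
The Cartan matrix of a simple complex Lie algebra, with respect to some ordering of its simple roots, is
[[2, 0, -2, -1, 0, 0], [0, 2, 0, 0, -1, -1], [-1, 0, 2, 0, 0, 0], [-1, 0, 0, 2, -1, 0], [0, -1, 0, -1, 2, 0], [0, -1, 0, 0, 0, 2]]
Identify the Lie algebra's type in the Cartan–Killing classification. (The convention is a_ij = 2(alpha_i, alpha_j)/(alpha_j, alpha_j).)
B_6

The matrix has rank 6 with 2's on the diagonal. Reading the off-diagonal entries as Dynkin edges (a single edge where a_ij = a_ji = -1; a double or triple edge where a_ij * a_ji = 2 or 3), the diagram is a chain of 6 nodes with a double edge at one end; the terminal node there is the unique short simple root (B_6). One simple-root ordering that puts it in standard form is (alpha_6, alpha_2, alpha_5, alpha_4, alpha_1, alpha_3). So the algebra is type B_6, i.e. so(13).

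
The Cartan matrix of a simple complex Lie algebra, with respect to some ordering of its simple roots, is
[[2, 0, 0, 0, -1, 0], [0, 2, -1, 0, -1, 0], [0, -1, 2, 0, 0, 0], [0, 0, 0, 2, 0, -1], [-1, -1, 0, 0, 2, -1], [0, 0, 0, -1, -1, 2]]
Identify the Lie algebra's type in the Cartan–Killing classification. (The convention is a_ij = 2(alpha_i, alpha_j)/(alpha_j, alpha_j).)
E_6

The matrix has rank 6 with 2's on the diagonal. Reading the off-diagonal entries as Dynkin edges (a single edge where a_ij = a_ji = -1; a double or triple edge where a_ij * a_ji = 2 or 3), the diagram is a chain of 5 nodes with one extra node attached to the third node from one end (E_6). One simple-root ordering that puts it in standard form is (alpha_4, alpha_1, alpha_6, alpha_5, alpha_2, alpha_3). So the algebra is type E_6.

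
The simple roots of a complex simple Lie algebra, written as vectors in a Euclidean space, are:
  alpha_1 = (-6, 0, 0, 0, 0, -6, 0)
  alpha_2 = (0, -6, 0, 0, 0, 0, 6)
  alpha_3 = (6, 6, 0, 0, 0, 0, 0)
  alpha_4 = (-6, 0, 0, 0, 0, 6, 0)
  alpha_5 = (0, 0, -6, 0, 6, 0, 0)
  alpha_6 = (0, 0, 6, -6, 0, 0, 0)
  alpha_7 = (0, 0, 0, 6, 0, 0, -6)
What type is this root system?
D_7 (so(14))

Compute the Cartan integers a_ij = 2(alpha_i, alpha_j)/(alpha_j, alpha_j); the resulting 7x7 Cartan matrix is
[[2, 0, -1, 0, 0, 0, 0], [0, 2, -1, 0, 0, 0, -1], [-1, -1, 2, -1, 0, 0, 0], [0, 0, -1, 2, 0, 0, 0], [0, 0, 0, 0, 2, -1, 0], [0, 0, 0, 0, -1, 2, -1], [0, -1, 0, 0, 0, -1, 2]].
All simple roots have the same length, so the diagram is simply laced. The associated Dynkin diagram is a chain of 5 nodes with a fork of two nodes at one end (D_7), so the type is D_7 (the algebra so(14)).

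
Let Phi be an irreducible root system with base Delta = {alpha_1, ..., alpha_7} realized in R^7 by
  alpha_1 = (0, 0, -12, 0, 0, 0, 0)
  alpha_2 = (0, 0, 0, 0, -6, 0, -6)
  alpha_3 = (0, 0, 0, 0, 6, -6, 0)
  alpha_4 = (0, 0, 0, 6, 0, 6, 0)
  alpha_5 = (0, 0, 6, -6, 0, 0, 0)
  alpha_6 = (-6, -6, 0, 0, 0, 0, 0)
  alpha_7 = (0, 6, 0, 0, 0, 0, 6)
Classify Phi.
C_7 (sp(14))

Compute the Cartan integers a_ij = 2(alpha_i, alpha_j)/(alpha_j, alpha_j); the resulting 7x7 Cartan matrix is
[[2, 0, 0, 0, -2, 0, 0], [0, 2, -1, 0, 0, 0, -1], [0, -1, 2, -1, 0, 0, 0], [0, 0, -1, 2, -1, 0, 0], [-1, 0, 0, -1, 2, 0, 0], [0, 0, 0, 0, 0, 2, -1], [0, -1, 0, 0, 0, -1, 2]].
The roots have two lengths (squared-length ratio 2:1); the short ones are alpha_{2,3,4,5,6,7}. The associated Dynkin diagram is a chain of 7 nodes with a double edge at one end; the terminal node there is the unique long simple root (C_7), so the type is C_7 (the algebra sp(14)).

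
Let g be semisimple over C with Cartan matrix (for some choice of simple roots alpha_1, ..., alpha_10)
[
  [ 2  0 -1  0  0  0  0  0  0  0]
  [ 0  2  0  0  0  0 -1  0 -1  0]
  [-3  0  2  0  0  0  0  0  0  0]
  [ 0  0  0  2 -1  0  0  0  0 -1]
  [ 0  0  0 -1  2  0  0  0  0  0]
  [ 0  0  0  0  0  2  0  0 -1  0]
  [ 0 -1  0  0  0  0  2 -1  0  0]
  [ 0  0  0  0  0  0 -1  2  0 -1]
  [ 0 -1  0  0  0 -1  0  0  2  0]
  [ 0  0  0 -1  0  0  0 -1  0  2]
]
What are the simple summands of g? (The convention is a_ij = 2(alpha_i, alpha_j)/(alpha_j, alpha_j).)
The diagram associated to this matrix has two connected components: the simple roots {alpha_2, alpha_4, alpha_5, alpha_6, alpha_7, alpha_8, alpha_9, alpha_10} form a chain of 8 nodes with single edges (A_8), and {alpha_1, alpha_3} form two nodes joined by a triple edge (G_2). A semisimple Lie algebra decomposes uniquely as the direct sum of simple ideals, one per connected component of its Dynkin diagram, so g ≅ A_8 ⊕ G_2 (dimension 80 + 14 = 94).

A8 + G2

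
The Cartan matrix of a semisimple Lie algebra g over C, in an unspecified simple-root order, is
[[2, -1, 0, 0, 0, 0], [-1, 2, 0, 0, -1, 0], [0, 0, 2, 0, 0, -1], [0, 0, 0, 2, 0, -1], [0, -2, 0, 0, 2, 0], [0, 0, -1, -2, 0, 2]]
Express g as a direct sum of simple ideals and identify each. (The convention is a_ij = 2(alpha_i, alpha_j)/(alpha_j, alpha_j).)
B3 + C3

The diagram associated to this matrix has two connected components: the simple roots {alpha_3, alpha_4, alpha_6} form a chain of 3 nodes with a double edge at one end; the terminal node there is the unique short simple root (B_3), and {alpha_1, alpha_2, alpha_5} form a chain of 3 nodes with a double edge at one end; the terminal node there is the unique long simple root (C_3). A semisimple Lie algebra decomposes uniquely as the direct sum of simple ideals, one per connected component of its Dynkin diagram, so g ≅ B_3 ⊕ C_3 (dimension 21 + 21 = 42).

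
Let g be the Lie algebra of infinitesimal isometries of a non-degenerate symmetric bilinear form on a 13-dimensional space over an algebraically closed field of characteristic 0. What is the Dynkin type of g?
type B_6

This is so(13) with 13 odd, which has dimension 13(13-1)/2 = 78 and rank (13-1)/2 = 6. In the classification of classical Lie algebras, the orthogonal algebra so(2n+1) in an odd number of variables has type B_n; here n = 6, so the Dynkin diagram is a chain of 6 nodes with a double edge at one end; the terminal node there is the unique short simple root (B_6). Hence the type is B_6.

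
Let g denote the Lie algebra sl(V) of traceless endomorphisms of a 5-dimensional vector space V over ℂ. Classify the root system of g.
This is sl(5), which has dimension 5^2 - 1 = 24 and rank 5 - 1 = 4 (a Cartan subalgebra is the diagonal traceless matrices). In the classification of classical Lie algebras, the special linear algebra sl(n+1) has type A_n; here n = 4, so the Dynkin diagram is a chain of 4 nodes with single edges (A_4). Hence the type is A_4.

type A_4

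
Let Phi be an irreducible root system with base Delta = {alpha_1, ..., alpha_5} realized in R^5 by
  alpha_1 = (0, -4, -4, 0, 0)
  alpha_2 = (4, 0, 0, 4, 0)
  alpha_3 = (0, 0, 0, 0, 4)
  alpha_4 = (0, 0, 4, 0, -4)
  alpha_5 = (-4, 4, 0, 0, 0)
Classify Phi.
type B_5

Compute the Cartan integers a_ij = 2(alpha_i, alpha_j)/(alpha_j, alpha_j); the resulting 5x5 Cartan matrix is
[[2, 0, 0, -1, -1], [0, 2, 0, 0, -1], [0, 0, 2, -1, 0], [-1, 0, -2, 2, 0], [-1, -1, 0, 0, 2]].
The roots have two lengths (squared-length ratio 2:1); the short ones are alpha_{3}. The associated Dynkin diagram is a chain of 5 nodes with a double edge at one end; the terminal node there is the unique short simple root (B_5), so the type is B_5 (the algebra so(11)).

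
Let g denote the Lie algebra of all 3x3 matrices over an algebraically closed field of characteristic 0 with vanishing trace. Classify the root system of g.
A2

This is sl(3), which has dimension 3^2 - 1 = 8 and rank 3 - 1 = 2 (a Cartan subalgebra is the diagonal traceless matrices). In the classification of classical Lie algebras, the special linear algebra sl(n+1) has type A_n; here n = 2, so the Dynkin diagram is a chain of 2 nodes with single edges (A_2). Hence the type is A_2.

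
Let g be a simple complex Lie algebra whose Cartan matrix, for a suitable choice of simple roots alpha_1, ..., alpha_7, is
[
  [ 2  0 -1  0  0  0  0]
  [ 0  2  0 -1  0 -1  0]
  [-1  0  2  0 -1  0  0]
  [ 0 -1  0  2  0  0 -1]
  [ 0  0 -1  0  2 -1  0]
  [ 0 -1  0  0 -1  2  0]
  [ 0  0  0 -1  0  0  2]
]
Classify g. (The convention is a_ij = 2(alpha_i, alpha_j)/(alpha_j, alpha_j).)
The matrix has rank 7 with 2's on the diagonal. Reading the off-diagonal entries as Dynkin edges (a single edge where a_ij = a_ji = -1; a double or triple edge where a_ij * a_ji = 2 or 3), the diagram is a chain of 7 nodes with single edges (A_7). One simple-root ordering that puts it in standard form is (alpha_1, alpha_3, alpha_5, alpha_6, alpha_2, alpha_4, alpha_7). So the algebra is type A_7, i.e. sl(8).

A7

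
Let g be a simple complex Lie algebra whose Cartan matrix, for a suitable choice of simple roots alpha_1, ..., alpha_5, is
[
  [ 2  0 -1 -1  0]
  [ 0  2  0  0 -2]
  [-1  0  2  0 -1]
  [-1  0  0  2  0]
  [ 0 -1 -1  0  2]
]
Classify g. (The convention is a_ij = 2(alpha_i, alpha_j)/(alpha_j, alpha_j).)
The matrix has rank 5 with 2's on the diagonal. Reading the off-diagonal entries as Dynkin edges (a single edge where a_ij = a_ji = -1; a double or triple edge where a_ij * a_ji = 2 or 3), the diagram is a chain of 5 nodes with a double edge at one end; the terminal node there is the unique long simple root (C_5). One simple-root ordering that puts it in standard form is (alpha_4, alpha_1, alpha_3, alpha_5, alpha_2). So the algebra is type C_5, i.e. sp(10).

type C_5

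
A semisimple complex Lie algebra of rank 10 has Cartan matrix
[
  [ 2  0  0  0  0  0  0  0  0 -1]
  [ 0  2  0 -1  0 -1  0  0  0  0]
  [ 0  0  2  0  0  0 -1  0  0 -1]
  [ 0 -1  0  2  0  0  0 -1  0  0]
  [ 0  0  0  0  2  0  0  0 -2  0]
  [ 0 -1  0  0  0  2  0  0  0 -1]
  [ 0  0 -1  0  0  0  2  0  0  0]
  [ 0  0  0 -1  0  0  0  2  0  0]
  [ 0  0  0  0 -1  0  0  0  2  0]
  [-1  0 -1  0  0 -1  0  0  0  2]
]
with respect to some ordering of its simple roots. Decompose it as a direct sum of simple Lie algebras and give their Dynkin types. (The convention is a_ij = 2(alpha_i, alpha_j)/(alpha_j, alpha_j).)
The diagram associated to this matrix has two connected components: the simple roots {alpha_5, alpha_9} form a chain of 2 nodes with a double edge at one end; the terminal node there is the unique short simple root (B_2), and {alpha_1, alpha_2, alpha_3, alpha_4, alpha_6, alpha_7, alpha_8, alpha_10} form a chain of 7 nodes with one extra node attached to the third node from one end (E_8). A semisimple Lie algebra decomposes uniquely as the direct sum of simple ideals, one per connected component of its Dynkin diagram, so g ≅ B_2 ⊕ E_8 (dimension 10 + 248 = 258).

B_2 (so(5)) ⊕ E_8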